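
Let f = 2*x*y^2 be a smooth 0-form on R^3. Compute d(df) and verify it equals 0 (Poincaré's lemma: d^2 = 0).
d(df) = 0

Step 1: df = sum_i (∂f/∂x_i) dx_i = (2*y^2) dx + (4*x*y) dy + (0) dz.
Step 2: Apply d again. Using the 1-form formula, the coefficient of dx ∧ dy in d(df) is ∂^2 f/∂x ∂y - ∂^2 f/∂y ∂x = (4*y) - (4*y) = 0 (equality of mixed partials for smooth f).
Similarly for dx ∧ dz and dy ∧ dz — all coefficients vanish. So d(df) = 0.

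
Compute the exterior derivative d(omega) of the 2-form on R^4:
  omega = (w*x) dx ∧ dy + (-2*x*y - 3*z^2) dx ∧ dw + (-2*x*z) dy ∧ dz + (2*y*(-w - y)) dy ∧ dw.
d(omega) = (3*x) dx ∧ dy ∧ dw + (6*z) dx ∧ dz ∧ dw + (-2*z) dx ∧ dy ∧ dz

For a 2-form omega = sum_{i<j} g_{ij} dx_i ∧ dx_j, the exterior derivative is
  d(omega) = sum_{i<j} d(g_{ij}) ∧ dx_i ∧ dx_j = sum_{i<j, k} (∂g_{ij}/∂x_k) dx_k ∧ dx_i ∧ dx_j.
Expand each term, using dx_k ∧ dx_i ∧ dx_j = sgn(permutation) dx_{(a)} ∧ dx_{(b)} ∧ dx_{(c)} with (a < b < c) sorted:
  d(w*x) includes (∂/∂w)(w*x) dw = (x) dw, which multiplied by dx ∧ dy gives (x) dx ∧ dy ∧ dw
  d(-2*x*y - 3*z^2) includes (∂/∂y)(-2*x*y - 3*z^2) dy = (-2*x) dy, which multiplied by dx ∧ dw gives (2*x) dx ∧ dy ∧ dw
  d(-2*x*y - 3*z^2) includes (∂/∂z)(-2*x*y - 3*z^2) dz = (-6*z) dz, which multiplied by dx ∧ dw gives (6*z) dx ∧ dz ∧ dw
  d(-2*x*z) includes (∂/∂x)(-2*x*z) dx = (-2*z) dx, which multiplied by dy ∧ dz gives (-2*z) dx ∧ dy ∧ dz
Collecting like 3-forms: d(omega) = (3*x) dx ∧ dy ∧ dw + (6*z) dx ∧ dz ∧ dw + (-2*z) dx ∧ dy ∧ dz.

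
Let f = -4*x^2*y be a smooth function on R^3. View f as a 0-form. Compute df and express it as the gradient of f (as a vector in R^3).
df = (-8*x*y) dx + (-4*x^2) dy + (0) dz; grad f = (-8*x*y, -4*x^2, 0)

For a 0-form f, d f = (∂f/∂x) dx + (∂f/∂y) dy + (∂f/∂z) dz. The components of the vector representation are exactly the entries of grad f in Cartesian coordinates:
  ∂f/∂x = -8*x*y
  ∂f/∂y = -4*x^2
  ∂f/∂z = 0.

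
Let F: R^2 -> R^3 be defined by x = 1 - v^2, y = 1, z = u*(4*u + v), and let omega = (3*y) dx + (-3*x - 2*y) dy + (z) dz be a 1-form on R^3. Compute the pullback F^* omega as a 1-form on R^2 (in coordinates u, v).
F^* omega = (u*(32*u^2 + 12*u*v + v^2)) du + (4*u^3 + u^2*v - 6*v) dv

Using F^*(f dg) = (f ∘ F) d(g ∘ F), substitute each coordinate x_i by F_i(u, v) in f_i, and replace dx_i by d F_i = (∂F_i/∂u) du + (∂F_i/∂v) dv.
  For the x component: f_1(F) = 3; d F_1 = (0) du + (-2*v) dv
  For the y component: f_2(F) = 3*v^2 - 5; d F_2 = (0) du + (0) dv
  For the z component: f_3(F) = u*(4*u + v); d F_3 = (8*u + v) du + (u) dv
Combining and collecting du, dv coefficients:
  coeff of du: u*(32*u^2 + 12*u*v + v^2)
  coeff of dv: 4*u^3 + u^2*v - 6*v
F^* omega = (u*(32*u^2 + 12*u*v + v^2)) du + (4*u^3 + u^2*v - 6*v) dv.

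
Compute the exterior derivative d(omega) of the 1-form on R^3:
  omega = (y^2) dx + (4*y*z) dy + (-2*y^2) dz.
d(omega) = (-2*y) dx ∧ dy + (-8*y) dy ∧ dz

For a 1-form omega = sum_i f_i dx_i, the exterior derivative is
  d(omega) = sum_{i < j} (∂f_j/∂x_i - ∂f_i/∂x_j) dx_i ∧ dx_j.
  coefficient of dx ∧ dy: ∂f_2/∂x - ∂f_1/∂y = ∂(4*y*z)/∂x - ∂(y^2)/∂y = -2*y
  coefficient of dy ∧ dz: ∂f_3/∂y - ∂f_2/∂z = ∂(-2*y^2)/∂y - ∂(4*y*z)/∂z = -8*y
Assembling: d(omega) = (-2*y) dx ∧ dy + (-8*y) dy ∧ dz.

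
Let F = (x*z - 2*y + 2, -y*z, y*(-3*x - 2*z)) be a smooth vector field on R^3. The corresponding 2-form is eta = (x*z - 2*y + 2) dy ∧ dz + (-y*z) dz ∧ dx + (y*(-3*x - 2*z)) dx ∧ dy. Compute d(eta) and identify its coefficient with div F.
d(eta) = (-2*y) dx ∧ dy ∧ dz; div F = -2*y

For a 2-form in R^3 of the form above, applying d gives a 3-form with coefficient ∂P/∂x + ∂Q/∂y + ∂R/∂z:
  ∂P/∂x = z
  ∂Q/∂y = -z
  ∂R/∂z = -2*y
Sum = -2*y, which is exactly div F.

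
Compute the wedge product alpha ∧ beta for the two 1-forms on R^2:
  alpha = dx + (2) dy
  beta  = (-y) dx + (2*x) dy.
alpha ∧ beta = (2*x + 2*y) dx ∧ dy

Distribute the wedge, using dx_i ∧ dx_j = -dx_j ∧ dx_i and dx_i ∧ dx_i = 0. For each pair (i, j) with i < j, the coefficient of dx_i ∧ dx_j in alpha ∧ beta is (alpha_i * beta_j - alpha_j * beta_i). Collecting: alpha ∧ beta = (2*x + 2*y) dx ∧ dy.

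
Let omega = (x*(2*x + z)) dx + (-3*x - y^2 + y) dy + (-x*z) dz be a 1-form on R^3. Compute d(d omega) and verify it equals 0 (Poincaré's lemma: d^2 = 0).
d(d omega) = 0

Step 1: d omega = sum_{i<j} (∂f_j/∂x_i - ∂f_i/∂x_j) dx_i ∧ dx_j:
  coeff of dx ∧ dy: -3
  coeff of dx ∧ dz: -x - z
  coeff of dy ∧ dz: 0
Step 2: Apply d again to each 2-form coefficient. The only possible 3-form in R^3 is dx ∧ dy ∧ dz, with coefficient
  ∂(coeff of dy∧dz)/∂x - ∂(coeff of dx∧dz)/∂y + ∂(coeff of dx∧dy)/∂z
  = ∂/∂x (0) - ∂/∂y (-x - z) + ∂/∂z (-3).
Each of these terms simplifies to sums of mixed partials that cancel in pairs. The result is 0 (by equality of mixed partials for smooth functions — Schwarz / Clairaut).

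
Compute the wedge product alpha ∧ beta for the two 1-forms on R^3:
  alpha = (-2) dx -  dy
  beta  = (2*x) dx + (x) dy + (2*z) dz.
alpha ∧ beta = (-4*z) dx ∧ dz + (-2*z) dy ∧ dz

Distribute the wedge, using dx_i ∧ dx_j = -dx_j ∧ dx_i and dx_i ∧ dx_i = 0. For each pair (i, j) with i < j, the coefficient of dx_i ∧ dx_j in alpha ∧ beta is (alpha_i * beta_j - alpha_j * beta_i). Collecting: alpha ∧ beta = (-4*z) dx ∧ dz + (-2*z) dy ∧ dz.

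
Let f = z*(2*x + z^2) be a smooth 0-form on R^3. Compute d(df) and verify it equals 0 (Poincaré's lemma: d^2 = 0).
d(df) = 0

Step 1: df = sum_i (∂f/∂x_i) dx_i = (2*z) dx + (0) dy + (2*x + 3*z^2) dz.
Step 2: Apply d again. Using the 1-form formula, the coefficient of dx ∧ dy in d(df) is ∂^2 f/∂x ∂y - ∂^2 f/∂y ∂x = (0) - (0) = 0 (equality of mixed partials for smooth f).
Similarly for dx ∧ dz and dy ∧ dz — all coefficients vanish. So d(df) = 0.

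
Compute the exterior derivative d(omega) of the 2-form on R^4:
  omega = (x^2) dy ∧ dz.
d(omega) = (2*x) dx ∧ dy ∧ dz

For a 2-form omega = sum_{i<j} g_{ij} dx_i ∧ dx_j, the exterior derivative is
  d(omega) = sum_{i<j} d(g_{ij}) ∧ dx_i ∧ dx_j = sum_{i<j, k} (∂g_{ij}/∂x_k) dx_k ∧ dx_i ∧ dx_j.
Expand each term, using dx_k ∧ dx_i ∧ dx_j = sgn(permutation) dx_{(a)} ∧ dx_{(b)} ∧ dx_{(c)} with (a < b < c) sorted:
  d(x^2) includes (∂/∂x)(x^2) dx = (2*x) dx, which multiplied by dy ∧ dz gives (2*x) dx ∧ dy ∧ dz
Collecting like 3-forms: d(omega) = (2*x) dx ∧ dy ∧ dz.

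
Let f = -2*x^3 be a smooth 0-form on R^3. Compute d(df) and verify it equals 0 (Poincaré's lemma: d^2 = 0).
d(df) = 0

Step 1: df = sum_i (∂f/∂x_i) dx_i = (-6*x^2) dx + (0) dy + (0) dz.
Step 2: Apply d again. Using the 1-form formula, the coefficient of dx ∧ dy in d(df) is ∂^2 f/∂x ∂y - ∂^2 f/∂y ∂x = (0) - (0) = 0 (equality of mixed partials for smooth f).
Similarly for dx ∧ dz and dy ∧ dz — all coefficients vanish. So d(df) = 0.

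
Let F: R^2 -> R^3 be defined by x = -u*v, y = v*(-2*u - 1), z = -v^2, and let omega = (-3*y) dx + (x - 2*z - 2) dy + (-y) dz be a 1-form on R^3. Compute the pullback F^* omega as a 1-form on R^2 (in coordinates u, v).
F^* omega = (v*(-4*u*v - 4*v^2 - 3*v + 4)) du + (-4*u^2*v - 8*u*v^2 - 2*u*v + 4*u - 4*v^2 + 2) dv

Using F^*(f dg) = (f ∘ F) d(g ∘ F), substitute each coordinate x_i by F_i(u, v) in f_i, and replace dx_i by d F_i = (∂F_i/∂u) du + (∂F_i/∂v) dv.
  For the x component: f_1(F) = 3*v*(2*u + 1); d F_1 = (-v) du + (-u) dv
  For the y component: f_2(F) = -u*v + 2*v^2 - 2; d F_2 = (-2*v) du + (-2*u - 1) dv
  For the z component: f_3(F) = v*(2*u + 1); d F_3 = (0) du + (-2*v) dv
Combining and collecting du, dv coefficients:
  coeff of du: v*(-4*u*v - 4*v^2 - 3*v + 4)
  coeff of dv: -4*u^2*v - 8*u*v^2 - 2*u*v + 4*u - 4*v^2 + 2
F^* omega = (v*(-4*u*v - 4*v^2 - 3*v + 4)) du + (-4*u^2*v - 8*u*v^2 - 2*u*v + 4*u - 4*v^2 + 2) dv.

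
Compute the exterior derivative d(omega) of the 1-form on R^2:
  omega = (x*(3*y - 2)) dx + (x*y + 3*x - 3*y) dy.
d(omega) = (-3*x + y + 3) dx ∧ dy

For a 1-form omega = sum_i f_i dx_i, the exterior derivative is
  d(omega) = sum_{i < j} (∂f_j/∂x_i - ∂f_i/∂x_j) dx_i ∧ dx_j.
  coefficient of dx ∧ dy: ∂f_2/∂x - ∂f_1/∂y = ∂(x*y + 3*x - 3*y)/∂x - ∂(x*(3*y - 2))/∂y = -3*x + y + 3
Assembling: d(omega) = (-3*x + y + 3) dx ∧ dy.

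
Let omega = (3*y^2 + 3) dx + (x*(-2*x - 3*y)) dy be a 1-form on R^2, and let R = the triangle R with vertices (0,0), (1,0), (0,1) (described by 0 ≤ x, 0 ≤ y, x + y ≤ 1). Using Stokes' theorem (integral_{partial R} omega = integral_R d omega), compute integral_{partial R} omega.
integral_(partial R) omega = -13/6

Stokes: integral_partial_R omega = integral_R d omega with d omega = (∂Q/∂x - ∂P/∂y) dx ∧ dy.
  ∂Q/∂x = -4*x - 3*y
  ∂P/∂y = 6*y
  integrand = ∂Q/∂x - ∂P/∂y = -4*x - 9*y.
Integrating over R: integral_0^1 integral_0^{1-x} (-4*x - 9*y) dy dx = -13/6.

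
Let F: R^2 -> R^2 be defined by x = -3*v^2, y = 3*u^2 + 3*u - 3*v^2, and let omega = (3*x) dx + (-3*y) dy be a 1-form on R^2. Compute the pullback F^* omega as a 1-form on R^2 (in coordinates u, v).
F^* omega = (-54*u^3 - 81*u^2 + 54*u*v^2 - 27*u + 27*v^2) du + (54*u*v*(u + 1)) dv

Using F^*(f dg) = (f ∘ F) d(g ∘ F), substitute each coordinate x_i by F_i(u, v) in f_i, and replace dx_i by d F_i = (∂F_i/∂u) du + (∂F_i/∂v) dv.
  For the x component: f_1(F) = -9*v^2; d F_1 = (0) du + (-6*v) dv
  For the y component: f_2(F) = -9*u^2 - 9*u + 9*v^2; d F_2 = (6*u + 3) du + (-6*v) dv
Combining and collecting du, dv coefficients:
  coeff of du: -54*u^3 - 81*u^2 + 54*u*v^2 - 27*u + 27*v^2
  coeff of dv: 54*u*v*(u + 1)
F^* omega = (-54*u^3 - 81*u^2 + 54*u*v^2 - 27*u + 27*v^2) du + (54*u*v*(u + 1)) dv.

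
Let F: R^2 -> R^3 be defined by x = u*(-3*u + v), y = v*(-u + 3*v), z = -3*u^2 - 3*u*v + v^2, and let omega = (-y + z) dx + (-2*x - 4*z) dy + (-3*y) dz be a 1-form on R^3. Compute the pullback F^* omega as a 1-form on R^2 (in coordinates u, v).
F^* omega = (18*u^3 - 27*u^2*v + 45*u*v^2 + 29*v^3) du + (-21*u^3 + 87*u^2*v + 95*u*v^2 - 42*v^3) dv

Using F^*(f dg) = (f ∘ F) d(g ∘ F), substitute each coordinate x_i by F_i(u, v) in f_i, and replace dx_i by d F_i = (∂F_i/∂u) du + (∂F_i/∂v) dv.
  For the x component: f_1(F) = -3*u^2 - 2*u*v - 2*v^2; d F_1 = (-6*u + v) du + (u) dv
  For the y component: f_2(F) = 18*u^2 + 10*u*v - 4*v^2; d F_2 = (-v) du + (-u + 6*v) dv
  For the z component: f_3(F) = 3*v*(u - 3*v); d F_3 = (-6*u - 3*v) du + (-3*u + 2*v) dv
Combining and collecting du, dv coefficients:
  coeff of du: 18*u^3 - 27*u^2*v + 45*u*v^2 + 29*v^3
  coeff of dv: -21*u^3 + 87*u^2*v + 95*u*v^2 - 42*v^3
F^* omega = (18*u^3 - 27*u^2*v + 45*u*v^2 + 29*v^3) du + (-21*u^3 + 87*u^2*v + 95*u*v^2 - 42*v^3) dv.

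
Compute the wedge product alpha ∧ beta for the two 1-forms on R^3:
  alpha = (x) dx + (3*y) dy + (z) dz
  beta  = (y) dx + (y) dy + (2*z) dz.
alpha ∧ beta = (y*(x - 3*y)) dx ∧ dy + (z*(2*x - y)) dx ∧ dz + (5*y*z) dy ∧ dz

Distribute the wedge, using dx_i ∧ dx_j = -dx_j ∧ dx_i and dx_i ∧ dx_i = 0. For each pair (i, j) with i < j, the coefficient of dx_i ∧ dx_j in alpha ∧ beta is (alpha_i * beta_j - alpha_j * beta_i). Collecting: alpha ∧ beta = (y*(x - 3*y)) dx ∧ dy + (z*(2*x - y)) dx ∧ dz + (5*y*z) dy ∧ dz.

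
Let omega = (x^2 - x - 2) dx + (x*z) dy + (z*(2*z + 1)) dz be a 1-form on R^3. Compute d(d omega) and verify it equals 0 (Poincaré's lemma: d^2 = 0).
d(d omega) = 0

Step 1: d omega = sum_{i<j} (∂f_j/∂x_i - ∂f_i/∂x_j) dx_i ∧ dx_j:
  coeff of dx ∧ dy: z
  coeff of dx ∧ dz: 0
  coeff of dy ∧ dz: -x
Step 2: Apply d again to each 2-form coefficient. The only possible 3-form in R^3 is dx ∧ dy ∧ dz, with coefficient
  ∂(coeff of dy∧dz)/∂x - ∂(coeff of dx∧dz)/∂y + ∂(coeff of dx∧dy)/∂z
  = ∂/∂x (-x) - ∂/∂y (0) + ∂/∂z (z).
Each of these terms simplifies to sums of mixed partials that cancel in pairs. The result is 0 (by equality of mixed partials for smooth functions — Schwarz / Clairaut).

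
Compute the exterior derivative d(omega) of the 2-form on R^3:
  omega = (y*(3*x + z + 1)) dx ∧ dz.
d(omega) = (-3*x - z - 1) dx ∧ dy ∧ dz

For a 2-form omega = sum_{i<j} g_{ij} dx_i ∧ dx_j, the exterior derivative is
  d(omega) = sum_{i<j} d(g_{ij}) ∧ dx_i ∧ dx_j = sum_{i<j, k} (∂g_{ij}/∂x_k) dx_k ∧ dx_i ∧ dx_j.
Expand each term, using dx_k ∧ dx_i ∧ dx_j = sgn(permutation) dx_{(a)} ∧ dx_{(b)} ∧ dx_{(c)} with (a < b < c) sorted:
  d(y*(3*x + z + 1)) includes (∂/∂y)(y*(3*x + z + 1)) dy = (3*x + z + 1) dy, which multiplied by dx ∧ dz gives (-3*x - z - 1) dx ∧ dy ∧ dz
Collecting like 3-forms: d(omega) = (-3*x - z - 1) dx ∧ dy ∧ dz.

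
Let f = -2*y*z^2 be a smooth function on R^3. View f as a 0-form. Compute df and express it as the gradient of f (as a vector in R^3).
df = (0) dx + (-2*z^2) dy + (-4*y*z) dz; grad f = (0, -2*z^2, -4*y*z)

For a 0-form f, d f = (∂f/∂x) dx + (∂f/∂y) dy + (∂f/∂z) dz. The components of the vector representation are exactly the entries of grad f in Cartesian coordinates:
  ∂f/∂x = 0
  ∂f/∂y = -2*z^2
  ∂f/∂z = -4*y*z.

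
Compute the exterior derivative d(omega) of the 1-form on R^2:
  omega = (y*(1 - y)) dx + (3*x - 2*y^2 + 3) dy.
d(omega) = (2*y + 2) dx ∧ dy

For a 1-form omega = sum_i f_i dx_i, the exterior derivative is
  d(omega) = sum_{i < j} (∂f_j/∂x_i - ∂f_i/∂x_j) dx_i ∧ dx_j.
  coefficient of dx ∧ dy: ∂f_2/∂x - ∂f_1/∂y = ∂(3*x - 2*y^2 + 3)/∂x - ∂(y*(1 - y))/∂y = 2*y + 2
Assembling: d(omega) = (2*y + 2) dx ∧ dy.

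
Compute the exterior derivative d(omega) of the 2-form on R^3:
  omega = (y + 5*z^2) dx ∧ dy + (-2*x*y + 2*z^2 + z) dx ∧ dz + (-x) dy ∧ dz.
d(omega) = (2*x + 10*z - 1) dx ∧ dy ∧ dz

For a 2-form omega = sum_{i<j} g_{ij} dx_i ∧ dx_j, the exterior derivative is
  d(omega) = sum_{i<j} d(g_{ij}) ∧ dx_i ∧ dx_j = sum_{i<j, k} (∂g_{ij}/∂x_k) dx_k ∧ dx_i ∧ dx_j.
Expand each term, using dx_k ∧ dx_i ∧ dx_j = sgn(permutation) dx_{(a)} ∧ dx_{(b)} ∧ dx_{(c)} with (a < b < c) sorted:
  d(y + 5*z^2) includes (∂/∂z)(y + 5*z^2) dz = (10*z) dz, which multiplied by dx ∧ dy gives (10*z) dx ∧ dy ∧ dz
  d(-2*x*y + 2*z^2 + z) includes (∂/∂y)(-2*x*y + 2*z^2 + z) dy = (-2*x) dy, which multiplied by dx ∧ dz gives (2*x) dx ∧ dy ∧ dz
  d(-x) includes (∂/∂x)(-x) dx = (-1) dx, which multiplied by dy ∧ dz gives (-1) dx ∧ dy ∧ dz
Collecting like 3-forms: d(omega) = (2*x + 10*z - 1) dx ∧ dy ∧ dz.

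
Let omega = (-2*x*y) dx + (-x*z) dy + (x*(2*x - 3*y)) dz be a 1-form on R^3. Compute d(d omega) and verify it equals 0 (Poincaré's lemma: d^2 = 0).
d(d omega) = 0

Step 1: d omega = sum_{i<j} (∂f_j/∂x_i - ∂f_i/∂x_j) dx_i ∧ dx_j:
  coeff of dx ∧ dy: 2*x - z
  coeff of dx ∧ dz: 4*x - 3*y
  coeff of dy ∧ dz: -2*x
Step 2: Apply d again to each 2-form coefficient. The only possible 3-form in R^3 is dx ∧ dy ∧ dz, with coefficient
  ∂(coeff of dy∧dz)/∂x - ∂(coeff of dx∧dz)/∂y + ∂(coeff of dx∧dy)/∂z
  = ∂/∂x (-2*x) - ∂/∂y (4*x - 3*y) + ∂/∂z (2*x - z).
Each of these terms simplifies to sums of mixed partials that cancel in pairs. The result is 0 (by equality of mixed partials for smooth functions — Schwarz / Clairaut).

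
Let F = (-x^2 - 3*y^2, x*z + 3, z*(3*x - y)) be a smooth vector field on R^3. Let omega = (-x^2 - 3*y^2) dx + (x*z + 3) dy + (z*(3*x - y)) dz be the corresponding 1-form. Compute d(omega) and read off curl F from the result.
d(omega) = (-x - z) dy ∧ dz + (-3*z) dz ∧ dx + (6*y + z) dx ∧ dy; curl F = (-x - z, -3*z, 6*y + z)

d omega = sum_{i<j} (∂f_j/∂x_i - ∂f_i/∂x_j) dx_i ∧ dx_j. Under the identification (dy ∧ dz, dz ∧ dx, dx ∧ dy) ↔ (e_x, e_y, e_z), the coefficients are exactly the components of curl F. Compute:
  ∂R/∂y - ∂Q/∂z = (-z) - (x) = -x - z
  ∂P/∂z - ∂R/∂x = (0) - (3*z) = -3*z
  ∂Q/∂x - ∂P/∂y = (z) - (-6*y) = 6*y + z.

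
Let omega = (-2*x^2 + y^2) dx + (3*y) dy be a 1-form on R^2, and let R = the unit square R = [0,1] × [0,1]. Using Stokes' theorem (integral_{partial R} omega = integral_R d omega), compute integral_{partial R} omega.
integral_(partial R) omega = -1

Stokes: integral_partial_R omega = integral_R d omega with d omega = (∂Q/∂x - ∂P/∂y) dx ∧ dy.
  ∂Q/∂x = 0
  ∂P/∂y = 2*y
  integrand = ∂Q/∂x - ∂P/∂y = -2*y.
Integrating over R: integral_0^1 integral_0^1 (-2*y) dx dy = -1.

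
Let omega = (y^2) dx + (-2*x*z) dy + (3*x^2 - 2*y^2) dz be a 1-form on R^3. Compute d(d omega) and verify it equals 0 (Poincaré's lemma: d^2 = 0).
d(d omega) = 0

Step 1: d omega = sum_{i<j} (∂f_j/∂x_i - ∂f_i/∂x_j) dx_i ∧ dx_j:
  coeff of dx ∧ dy: -2*y - 2*z
  coeff of dx ∧ dz: 6*x
  coeff of dy ∧ dz: 2*x - 4*y
Step 2: Apply d again to each 2-form coefficient. The only possible 3-form in R^3 is dx ∧ dy ∧ dz, with coefficient
  ∂(coeff of dy∧dz)/∂x - ∂(coeff of dx∧dz)/∂y + ∂(coeff of dx∧dy)/∂z
  = ∂/∂x (2*x - 4*y) - ∂/∂y (6*x) + ∂/∂z (-2*y - 2*z).
Each of these terms simplifies to sums of mixed partials that cancel in pairs. The result is 0 (by equality of mixed partials for smooth functions — Schwarz / Clairaut).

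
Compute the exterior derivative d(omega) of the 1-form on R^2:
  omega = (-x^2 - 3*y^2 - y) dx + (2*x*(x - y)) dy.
d(omega) = (4*x + 4*y + 1) dx ∧ dy

For a 1-form omega = sum_i f_i dx_i, the exterior derivative is
  d(omega) = sum_{i < j} (∂f_j/∂x_i - ∂f_i/∂x_j) dx_i ∧ dx_j.
  coefficient of dx ∧ dy: ∂f_2/∂x - ∂f_1/∂y = ∂(2*x*(x - y))/∂x - ∂(-x^2 - 3*y^2 - y)/∂y = 4*x + 4*y + 1
Assembling: d(omega) = (4*x + 4*y + 1) dx ∧ dy.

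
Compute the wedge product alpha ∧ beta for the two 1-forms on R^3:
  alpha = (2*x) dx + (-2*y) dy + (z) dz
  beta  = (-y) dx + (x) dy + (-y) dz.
alpha ∧ beta = (2*x^2 - 2*y^2) dx ∧ dy + (y*(-2*x + z)) dx ∧ dz + (-x*z + 2*y^2) dy ∧ dz

Distribute the wedge, using dx_i ∧ dx_j = -dx_j ∧ dx_i and dx_i ∧ dx_i = 0. For each pair (i, j) with i < j, the coefficient of dx_i ∧ dx_j in alpha ∧ beta is (alpha_i * beta_j - alpha_j * beta_i). Collecting: alpha ∧ beta = (2*x^2 - 2*y^2) dx ∧ dy + (y*(-2*x + z)) dx ∧ dz + (-x*z + 2*y^2) dy ∧ dz.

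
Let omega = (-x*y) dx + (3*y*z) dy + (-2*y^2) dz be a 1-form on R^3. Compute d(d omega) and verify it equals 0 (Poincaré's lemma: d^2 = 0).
d(d omega) = 0

Step 1: d omega = sum_{i<j} (∂f_j/∂x_i - ∂f_i/∂x_j) dx_i ∧ dx_j:
  coeff of dx ∧ dy: x
  coeff of dx ∧ dz: 0
  coeff of dy ∧ dz: -7*y
Step 2: Apply d again to each 2-form coefficient. The only possible 3-form in R^3 is dx ∧ dy ∧ dz, with coefficient
  ∂(coeff of dy∧dz)/∂x - ∂(coeff of dx∧dz)/∂y + ∂(coeff of dx∧dy)/∂z
  = ∂/∂x (-7*y) - ∂/∂y (0) + ∂/∂z (x).
Each of these terms simplifies to sums of mixed partials that cancel in pairs. The result is 0 (by equality of mixed partials for smooth functions — Schwarz / Clairaut).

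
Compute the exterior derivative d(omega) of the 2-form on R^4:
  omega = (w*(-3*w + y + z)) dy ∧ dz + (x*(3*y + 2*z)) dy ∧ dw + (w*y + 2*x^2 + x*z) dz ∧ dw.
d(omega) = (-5*w - 2*x + y + z) dy ∧ dz ∧ dw + (3*y + 2*z) dx ∧ dy ∧ dw + (4*x + z) dx ∧ dz ∧ dw

For a 2-form omega = sum_{i<j} g_{ij} dx_i ∧ dx_j, the exterior derivative is
  d(omega) = sum_{i<j} d(g_{ij}) ∧ dx_i ∧ dx_j = sum_{i<j, k} (∂g_{ij}/∂x_k) dx_k ∧ dx_i ∧ dx_j.
Expand each term, using dx_k ∧ dx_i ∧ dx_j = sgn(permutation) dx_{(a)} ∧ dx_{(b)} ∧ dx_{(c)} with (a < b < c) sorted:
  d(w*(-3*w + y + z)) includes (∂/∂w)(w*(-3*w + y + z)) dw = (-6*w + y + z) dw, which multiplied by dy ∧ dz gives (-6*w + y + z) dy ∧ dz ∧ dw
  d(x*(3*y + 2*z)) includes (∂/∂x)(x*(3*y + 2*z)) dx = (3*y + 2*z) dx, which multiplied by dy ∧ dw gives (3*y + 2*z) dx ∧ dy ∧ dw
  d(x*(3*y + 2*z)) includes (∂/∂z)(x*(3*y + 2*z)) dz = (2*x) dz, which multiplied by dy ∧ dw gives (-2*x) dy ∧ dz ∧ dw
  d(w*y + 2*x^2 + x*z) includes (∂/∂x)(w*y + 2*x^2 + x*z) dx = (4*x + z) dx, which multiplied by dz ∧ dw gives (4*x + z) dx ∧ dz ∧ dw
  d(w*y + 2*x^2 + x*z) includes (∂/∂y)(w*y + 2*x^2 + x*z) dy = (w) dy, which multiplied by dz ∧ dw gives (w) dy ∧ dz ∧ dw
Collecting like 3-forms: d(omega) = (-5*w - 2*x + y + z) dy ∧ dz ∧ dw + (3*y + 2*z) dx ∧ dy ∧ dw + (4*x + z) dx ∧ dz ∧ dw.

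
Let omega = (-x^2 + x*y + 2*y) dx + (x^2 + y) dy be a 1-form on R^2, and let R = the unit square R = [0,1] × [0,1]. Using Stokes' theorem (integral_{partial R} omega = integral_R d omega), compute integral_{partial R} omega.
integral_(partial R) omega = -3/2

Stokes: integral_partial_R omega = integral_R d omega with d omega = (∂Q/∂x - ∂P/∂y) dx ∧ dy.
  ∂Q/∂x = 2*x
  ∂P/∂y = x + 2
  integrand = ∂Q/∂x - ∂P/∂y = x - 2.
Integrating over R: integral_0^1 integral_0^1 (x - 2) dx dy = -3/2.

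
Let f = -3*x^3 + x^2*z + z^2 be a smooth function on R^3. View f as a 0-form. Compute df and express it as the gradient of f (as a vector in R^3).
df = (x*(-9*x + 2*z)) dx + (0) dy + (x^2 + 2*z) dz; grad f = (x*(-9*x + 2*z), 0, x^2 + 2*z)

For a 0-form f, d f = (∂f/∂x) dx + (∂f/∂y) dy + (∂f/∂z) dz. The components of the vector representation are exactly the entries of grad f in Cartesian coordinates:
  ∂f/∂x = x*(-9*x + 2*z)
  ∂f/∂y = 0
  ∂f/∂z = x^2 + 2*z.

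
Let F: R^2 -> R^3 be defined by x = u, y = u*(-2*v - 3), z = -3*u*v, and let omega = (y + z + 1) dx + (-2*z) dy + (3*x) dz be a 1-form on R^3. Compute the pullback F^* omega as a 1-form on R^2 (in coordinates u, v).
F^* omega = (-12*u*v^2 - 32*u*v - 3*u + 1) du + (u^2*(-12*v - 9)) dv

Using F^*(f dg) = (f ∘ F) d(g ∘ F), substitute each coordinate x_i by F_i(u, v) in f_i, and replace dx_i by d F_i = (∂F_i/∂u) du + (∂F_i/∂v) dv.
  For the x component: f_1(F) = -5*u*v - 3*u + 1; d F_1 = (1) du + (0) dv
  For the y component: f_2(F) = 6*u*v; d F_2 = (-2*v - 3) du + (-2*u) dv
  For the z component: f_3(F) = 3*u; d F_3 = (-3*v) du + (-3*u) dv
Combining and collecting du, dv coefficients:
  coeff of du: -12*u*v^2 - 32*u*v - 3*u + 1
  coeff of dv: u^2*(-12*v - 9)
F^* omega = (-12*u*v^2 - 32*u*v - 3*u + 1) du + (u^2*(-12*v - 9)) dv.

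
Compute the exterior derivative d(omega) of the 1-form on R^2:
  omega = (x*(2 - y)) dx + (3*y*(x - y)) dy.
d(omega) = (x + 3*y) dx ∧ dy

For a 1-form omega = sum_i f_i dx_i, the exterior derivative is
  d(omega) = sum_{i < j} (∂f_j/∂x_i - ∂f_i/∂x_j) dx_i ∧ dx_j.
  coefficient of dx ∧ dy: ∂f_2/∂x - ∂f_1/∂y = ∂(3*y*(x - y))/∂x - ∂(x*(2 - y))/∂y = x + 3*y
Assembling: d(omega) = (x + 3*y) dx ∧ dy.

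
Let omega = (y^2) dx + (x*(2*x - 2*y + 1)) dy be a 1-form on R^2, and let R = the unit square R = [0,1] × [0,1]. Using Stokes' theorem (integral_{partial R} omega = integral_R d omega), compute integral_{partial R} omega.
integral_(partial R) omega = 1

Stokes: integral_partial_R omega = integral_R d omega with d omega = (∂Q/∂x - ∂P/∂y) dx ∧ dy.
  ∂Q/∂x = 4*x - 2*y + 1
  ∂P/∂y = 2*y
  integrand = ∂Q/∂x - ∂P/∂y = 4*x - 4*y + 1.
Integrating over R: integral_0^1 integral_0^1 (4*x - 4*y + 1) dx dy = 1.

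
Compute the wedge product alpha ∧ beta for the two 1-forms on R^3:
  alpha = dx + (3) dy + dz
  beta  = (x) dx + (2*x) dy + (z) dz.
alpha ∧ beta = (-x) dx ∧ dy + (-x + z) dx ∧ dz + (-2*x + 3*z) dy ∧ dz

Distribute the wedge, using dx_i ∧ dx_j = -dx_j ∧ dx_i and dx_i ∧ dx_i = 0. For each pair (i, j) with i < j, the coefficient of dx_i ∧ dx_j in alpha ∧ beta is (alpha_i * beta_j - alpha_j * beta_i). Collecting: alpha ∧ beta = (-x) dx ∧ dy + (-x + z) dx ∧ dz + (-2*x + 3*z) dy ∧ dz.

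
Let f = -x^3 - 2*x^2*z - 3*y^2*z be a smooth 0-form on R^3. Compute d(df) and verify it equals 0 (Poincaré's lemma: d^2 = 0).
d(df) = 0

Step 1: df = sum_i (∂f/∂x_i) dx_i = (x*(-3*x - 4*z)) dx + (-6*y*z) dy + (-2*x^2 - 3*y^2) dz.
Step 2: Apply d again. Using the 1-form formula, the coefficient of dx ∧ dy in d(df) is ∂^2 f/∂x ∂y - ∂^2 f/∂y ∂x = (0) - (0) = 0 (equality of mixed partials for smooth f).
Similarly for dx ∧ dz and dy ∧ dz — all coefficients vanish. So d(df) = 0.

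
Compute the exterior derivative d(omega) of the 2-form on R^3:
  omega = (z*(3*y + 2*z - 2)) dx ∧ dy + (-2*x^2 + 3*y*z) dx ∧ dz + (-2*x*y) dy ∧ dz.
d(omega) = (y + z - 2) dx ∧ dy ∧ dz

For a 2-form omega = sum_{i<j} g_{ij} dx_i ∧ dx_j, the exterior derivative is
  d(omega) = sum_{i<j} d(g_{ij}) ∧ dx_i ∧ dx_j = sum_{i<j, k} (∂g_{ij}/∂x_k) dx_k ∧ dx_i ∧ dx_j.
Expand each term, using dx_k ∧ dx_i ∧ dx_j = sgn(permutation) dx_{(a)} ∧ dx_{(b)} ∧ dx_{(c)} with (a < b < c) sorted:
  d(z*(3*y + 2*z - 2)) includes (∂/∂z)(z*(3*y + 2*z - 2)) dz = (3*y + 4*z - 2) dz, which multiplied by dx ∧ dy gives (3*y + 4*z - 2) dx ∧ dy ∧ dz
  d(-2*x^2 + 3*y*z) includes (∂/∂y)(-2*x^2 + 3*y*z) dy = (3*z) dy, which multiplied by dx ∧ dz gives (-3*z) dx ∧ dy ∧ dz
  d(-2*x*y) includes (∂/∂x)(-2*x*y) dx = (-2*y) dx, which multiplied by dy ∧ dz gives (-2*y) dx ∧ dy ∧ dz
Collecting like 3-forms: d(omega) = (y + z - 2) dx ∧ dy ∧ dz.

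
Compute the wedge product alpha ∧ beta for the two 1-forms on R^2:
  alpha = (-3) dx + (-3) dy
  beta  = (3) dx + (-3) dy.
alpha ∧ beta = (18) dx ∧ dy

Distribute the wedge, using dx_i ∧ dx_j = -dx_j ∧ dx_i and dx_i ∧ dx_i = 0. For each pair (i, j) with i < j, the coefficient of dx_i ∧ dx_j in alpha ∧ beta is (alpha_i * beta_j - alpha_j * beta_i). Collecting: alpha ∧ beta = (18) dx ∧ dy.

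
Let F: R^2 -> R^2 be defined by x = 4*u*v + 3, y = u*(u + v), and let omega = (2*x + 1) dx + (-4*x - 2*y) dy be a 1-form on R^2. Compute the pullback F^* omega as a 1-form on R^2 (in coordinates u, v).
F^* omega = (-4*u^3 - 38*u^2*v + 14*u*v^2 - 24*u + 16*v) du + (2*u*(-u^2 + 7*u*v + 8)) dv

Using F^*(f dg) = (f ∘ F) d(g ∘ F), substitute each coordinate x_i by F_i(u, v) in f_i, and replace dx_i by d F_i = (∂F_i/∂u) du + (∂F_i/∂v) dv.
  For the x component: f_1(F) = 8*u*v + 7; d F_1 = (4*v) du + (4*u) dv
  For the y component: f_2(F) = -2*u^2 - 18*u*v - 12; d F_2 = (2*u + v) du + (u) dv
Combining and collecting du, dv coefficients:
  coeff of du: -4*u^3 - 38*u^2*v + 14*u*v^2 - 24*u + 16*v
  coeff of dv: 2*u*(-u^2 + 7*u*v + 8)
F^* omega = (-4*u^3 - 38*u^2*v + 14*u*v^2 - 24*u + 16*v) du + (2*u*(-u^2 + 7*u*v + 8)) dv.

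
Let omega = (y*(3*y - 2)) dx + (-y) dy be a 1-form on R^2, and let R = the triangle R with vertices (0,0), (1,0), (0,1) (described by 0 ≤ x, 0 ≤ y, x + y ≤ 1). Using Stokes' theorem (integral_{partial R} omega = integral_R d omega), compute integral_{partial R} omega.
integral_(partial R) omega = 0

Stokes: integral_partial_R omega = integral_R d omega with d omega = (∂Q/∂x - ∂P/∂y) dx ∧ dy.
  ∂Q/∂x = 0
  ∂P/∂y = 6*y - 2
  integrand = ∂Q/∂x - ∂P/∂y = 2 - 6*y.
Integrating over R: integral_0^1 integral_0^{1-x} (2 - 6*y) dy dx = 0.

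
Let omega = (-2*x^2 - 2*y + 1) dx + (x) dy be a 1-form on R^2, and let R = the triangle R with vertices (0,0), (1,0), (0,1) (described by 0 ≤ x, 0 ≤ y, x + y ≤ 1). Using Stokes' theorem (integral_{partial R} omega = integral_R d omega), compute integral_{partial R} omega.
integral_(partial R) omega = 3/2

Stokes: integral_partial_R omega = integral_R d omega with d omega = (∂Q/∂x - ∂P/∂y) dx ∧ dy.
  ∂Q/∂x = 1
  ∂P/∂y = -2
  integrand = ∂Q/∂x - ∂P/∂y = 3.
Integrating over R: integral_0^1 integral_0^{1-x} (3) dy dx = 3/2.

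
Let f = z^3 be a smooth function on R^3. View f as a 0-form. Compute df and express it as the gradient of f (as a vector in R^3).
df = (0) dx + (0) dy + (3*z^2) dz; grad f = (0, 0, 3*z^2)

For a 0-form f, d f = (∂f/∂x) dx + (∂f/∂y) dy + (∂f/∂z) dz. The components of the vector representation are exactly the entries of grad f in Cartesian coordinates:
  ∂f/∂x = 0
  ∂f/∂y = 0
  ∂f/∂z = 3*z^2.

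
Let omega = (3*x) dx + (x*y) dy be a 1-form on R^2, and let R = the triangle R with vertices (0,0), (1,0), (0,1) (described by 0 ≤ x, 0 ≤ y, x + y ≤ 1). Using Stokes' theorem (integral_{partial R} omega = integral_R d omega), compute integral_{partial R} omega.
integral_(partial R) omega = 1/6

Stokes: integral_partial_R omega = integral_R d omega with d omega = (∂Q/∂x - ∂P/∂y) dx ∧ dy.
  ∂Q/∂x = y
  ∂P/∂y = 0
  integrand = ∂Q/∂x - ∂P/∂y = y.
Integrating over R: integral_0^1 integral_0^{1-x} (y) dy dx = 1/6.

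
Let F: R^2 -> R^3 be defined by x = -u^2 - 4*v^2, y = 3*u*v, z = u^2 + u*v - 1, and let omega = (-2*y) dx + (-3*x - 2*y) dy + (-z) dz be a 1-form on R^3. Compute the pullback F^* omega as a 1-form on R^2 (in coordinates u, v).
F^* omega = (-2*u^3 + 18*u^2*v - 19*u*v^2 + 2*u + 36*v^3 + v) du + (u*(8*u^2 - 19*u*v + 84*v^2 + 1)) dv

Using F^*(f dg) = (f ∘ F) d(g ∘ F), substitute each coordinate x_i by F_i(u, v) in f_i, and replace dx_i by d F_i = (∂F_i/∂u) du + (∂F_i/∂v) dv.
  For the x component: f_1(F) = -6*u*v; d F_1 = (-2*u) du + (-8*v) dv
  For the y component: f_2(F) = 3*u^2 - 6*u*v + 12*v^2; d F_2 = (3*v) du + (3*u) dv
  For the z component: f_3(F) = -u^2 - u*v + 1; d F_3 = (2*u + v) du + (u) dv
Combining and collecting du, dv coefficients:
  coeff of du: -2*u^3 + 18*u^2*v - 19*u*v^2 + 2*u + 36*v^3 + v
  coeff of dv: u*(8*u^2 - 19*u*v + 84*v^2 + 1)
F^* omega = (-2*u^3 + 18*u^2*v - 19*u*v^2 + 2*u + 36*v^3 + v) du + (u*(8*u^2 - 19*u*v + 84*v^2 + 1)) dv.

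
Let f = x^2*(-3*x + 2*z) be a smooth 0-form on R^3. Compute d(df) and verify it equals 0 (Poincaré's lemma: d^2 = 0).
d(df) = 0

Step 1: df = sum_i (∂f/∂x_i) dx_i = (x*(-9*x + 4*z)) dx + (0) dy + (2*x^2) dz.
Step 2: Apply d again. Using the 1-form formula, the coefficient of dx ∧ dy in d(df) is ∂^2 f/∂x ∂y - ∂^2 f/∂y ∂x = (0) - (0) = 0 (equality of mixed partials for smooth f).
Similarly for dx ∧ dz and dy ∧ dz — all coefficients vanish. So d(df) = 0.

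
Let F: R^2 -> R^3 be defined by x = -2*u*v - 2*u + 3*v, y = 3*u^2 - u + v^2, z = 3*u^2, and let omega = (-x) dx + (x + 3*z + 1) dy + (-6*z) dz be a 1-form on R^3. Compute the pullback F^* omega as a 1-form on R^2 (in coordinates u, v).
F^* omega = (-54*u^3 - 12*u^2*v - 21*u^2 - 4*u*v^2 + 12*u*v + 4*u + 6*v^2 + 3*v - 1) du + (14*u^2*v - 4*u^2 - 4*u*v^2 + 8*u*v + 6*u + 6*v^2 - 7*v) dv

Using F^*(f dg) = (f ∘ F) d(g ∘ F), substitute each coordinate x_i by F_i(u, v) in f_i, and replace dx_i by d F_i = (∂F_i/∂u) du + (∂F_i/∂v) dv.
  For the x component: f_1(F) = 2*u*v + 2*u - 3*v; d F_1 = (-2*v - 2) du + (3 - 2*u) dv
  For the y component: f_2(F) = 9*u^2 - 2*u*v - 2*u + 3*v + 1; d F_2 = (6*u - 1) du + (2*v) dv
  For the z component: f_3(F) = -18*u^2; d F_3 = (6*u) du + (0) dv
Combining and collecting du, dv coefficients:
  coeff of du: -54*u^3 - 12*u^2*v - 21*u^2 - 4*u*v^2 + 12*u*v + 4*u + 6*v^2 + 3*v - 1
  coeff of dv: 14*u^2*v - 4*u^2 - 4*u*v^2 + 8*u*v + 6*u + 6*v^2 - 7*v
F^* omega = (-54*u^3 - 12*u^2*v - 21*u^2 - 4*u*v^2 + 12*u*v + 4*u + 6*v^2 + 3*v - 1) du + (14*u^2*v - 4*u^2 - 4*u*v^2 + 8*u*v + 6*u + 6*v^2 - 7*v) dv.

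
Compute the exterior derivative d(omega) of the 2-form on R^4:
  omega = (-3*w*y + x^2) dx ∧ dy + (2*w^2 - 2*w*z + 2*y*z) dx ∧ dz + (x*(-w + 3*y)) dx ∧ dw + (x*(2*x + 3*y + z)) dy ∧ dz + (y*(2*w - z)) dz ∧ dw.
d(omega) = (-3*x - 3*y) dx ∧ dy ∧ dw + (4*x + 3*y - z) dx ∧ dy ∧ dz + (4*w - 2*z) dx ∧ dz ∧ dw + (2*w - z) dy ∧ dz ∧ dw

For a 2-form omega = sum_{i<j} g_{ij} dx_i ∧ dx_j, the exterior derivative is
  d(omega) = sum_{i<j} d(g_{ij}) ∧ dx_i ∧ dx_j = sum_{i<j, k} (∂g_{ij}/∂x_k) dx_k ∧ dx_i ∧ dx_j.
Expand each term, using dx_k ∧ dx_i ∧ dx_j = sgn(permutation) dx_{(a)} ∧ dx_{(b)} ∧ dx_{(c)} with (a < b < c) sorted:
  d(-3*w*y + x^2) includes (∂/∂w)(-3*w*y + x^2) dw = (-3*y) dw, which multiplied by dx ∧ dy gives (-3*y) dx ∧ dy ∧ dw
  d(2*w^2 - 2*w*z + 2*y*z) includes (∂/∂y)(2*w^2 - 2*w*z + 2*y*z) dy = (2*z) dy, which multiplied by dx ∧ dz gives (-2*z) dx ∧ dy ∧ dz
  d(2*w^2 - 2*w*z + 2*y*z) includes (∂/∂w)(2*w^2 - 2*w*z + 2*y*z) dw = (4*w - 2*z) dw, which multiplied by dx ∧ dz gives (4*w - 2*z) dx ∧ dz ∧ dw
  d(x*(-w + 3*y)) includes (∂/∂y)(x*(-w + 3*y)) dy = (3*x) dy, which multiplied by dx ∧ dw gives (-3*x) dx ∧ dy ∧ dw
  d(x*(2*x + 3*y + z)) includes (∂/∂x)(x*(2*x + 3*y + z)) dx = (4*x + 3*y + z) dx, which multiplied by dy ∧ dz gives (4*x + 3*y + z) dx ∧ dy ∧ dz
  d(y*(2*w - z)) includes (∂/∂y)(y*(2*w - z)) dy = (2*w - z) dy, which multiplied by dz ∧ dw gives (2*w - z) dy ∧ dz ∧ dw
Collecting like 3-forms: d(omega) = (-3*x - 3*y) dx ∧ dy ∧ dw + (4*x + 3*y - z) dx ∧ dy ∧ dz + (4*w - 2*z) dx ∧ dz ∧ dw + (2*w - z) dy ∧ dz ∧ dw.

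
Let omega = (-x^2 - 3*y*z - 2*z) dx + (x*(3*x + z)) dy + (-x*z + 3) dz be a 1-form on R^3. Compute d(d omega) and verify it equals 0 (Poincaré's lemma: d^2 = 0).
d(d omega) = 0

Step 1: d omega = sum_{i<j} (∂f_j/∂x_i - ∂f_i/∂x_j) dx_i ∧ dx_j:
  coeff of dx ∧ dy: 6*x + 4*z
  coeff of dx ∧ dz: 3*y - z + 2
  coeff of dy ∧ dz: -x
Step 2: Apply d again to each 2-form coefficient. The only possible 3-form in R^3 is dx ∧ dy ∧ dz, with coefficient
  ∂(coeff of dy∧dz)/∂x - ∂(coeff of dx∧dz)/∂y + ∂(coeff of dx∧dy)/∂z
  = ∂/∂x (-x) - ∂/∂y (3*y - z + 2) + ∂/∂z (6*x + 4*z).
Each of these terms simplifies to sums of mixed partials that cancel in pairs. The result is 0 (by equality of mixed partials for smooth functions — Schwarz / Clairaut).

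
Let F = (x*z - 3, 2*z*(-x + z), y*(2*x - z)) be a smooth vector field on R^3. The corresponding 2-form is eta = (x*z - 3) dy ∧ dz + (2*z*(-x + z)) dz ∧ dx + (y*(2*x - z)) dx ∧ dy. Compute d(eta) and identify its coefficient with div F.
d(eta) = (-y + z) dx ∧ dy ∧ dz; div F = -y + z

For a 2-form in R^3 of the form above, applying d gives a 3-form with coefficient ∂P/∂x + ∂Q/∂y + ∂R/∂z:
  ∂P/∂x = z
  ∂Q/∂y = 0
  ∂R/∂z = -y
Sum = -y + z, which is exactly div F.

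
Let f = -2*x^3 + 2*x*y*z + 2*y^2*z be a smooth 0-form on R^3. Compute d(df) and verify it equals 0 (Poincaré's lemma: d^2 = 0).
d(df) = 0

Step 1: df = sum_i (∂f/∂x_i) dx_i = (-6*x^2 + 2*y*z) dx + (2*z*(x + 2*y)) dy + (2*y*(x + y)) dz.
Step 2: Apply d again. Using the 1-form formula, the coefficient of dx ∧ dy in d(df) is ∂^2 f/∂x ∂y - ∂^2 f/∂y ∂x = (2*z) - (2*z) = 0 (equality of mixed partials for smooth f).
Similarly for dx ∧ dz and dy ∧ dz — all coefficients vanish. So d(df) = 0.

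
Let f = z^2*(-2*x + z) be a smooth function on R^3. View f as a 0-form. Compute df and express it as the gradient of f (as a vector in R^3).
df = (-2*z^2) dx + (0) dy + (z*(-4*x + 3*z)) dz; grad f = (-2*z^2, 0, z*(-4*x + 3*z))

For a 0-form f, d f = (∂f/∂x) dx + (∂f/∂y) dy + (∂f/∂z) dz. The components of the vector representation are exactly the entries of grad f in Cartesian coordinates:
  ∂f/∂x = -2*z^2
  ∂f/∂y = 0
  ∂f/∂z = z*(-4*x + 3*z).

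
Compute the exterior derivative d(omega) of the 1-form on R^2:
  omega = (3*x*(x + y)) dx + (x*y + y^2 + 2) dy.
d(omega) = (-3*x + y) dx ∧ dy

For a 1-form omega = sum_i f_i dx_i, the exterior derivative is
  d(omega) = sum_{i < j} (∂f_j/∂x_i - ∂f_i/∂x_j) dx_i ∧ dx_j.
  coefficient of dx ∧ dy: ∂f_2/∂x - ∂f_1/∂y = ∂(x*y + y^2 + 2)/∂x - ∂(3*x*(x + y))/∂y = -3*x + y
Assembling: d(omega) = (-3*x + y) dx ∧ dy.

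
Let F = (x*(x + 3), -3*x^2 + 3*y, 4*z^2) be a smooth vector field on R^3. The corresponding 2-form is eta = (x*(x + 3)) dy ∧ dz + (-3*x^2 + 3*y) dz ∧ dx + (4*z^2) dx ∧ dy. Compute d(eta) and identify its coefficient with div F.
d(eta) = (2*x + 8*z + 6) dx ∧ dy ∧ dz; div F = 2*x + 8*z + 6

For a 2-form in R^3 of the form above, applying d gives a 3-form with coefficient ∂P/∂x + ∂Q/∂y + ∂R/∂z:
  ∂P/∂x = 2*x + 3
  ∂Q/∂y = 3
  ∂R/∂z = 8*z
Sum = 2*x + 8*z + 6, which is exactly div F.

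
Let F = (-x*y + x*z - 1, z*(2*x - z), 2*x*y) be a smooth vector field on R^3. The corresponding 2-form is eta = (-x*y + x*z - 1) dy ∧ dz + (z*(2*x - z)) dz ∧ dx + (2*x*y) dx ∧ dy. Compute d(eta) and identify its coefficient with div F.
d(eta) = (-y + z) dx ∧ dy ∧ dz; div F = -y + z

For a 2-form in R^3 of the form above, applying d gives a 3-form with coefficient ∂P/∂x + ∂Q/∂y + ∂R/∂z:
  ∂P/∂x = -y + z
  ∂Q/∂y = 0
  ∂R/∂z = 0
Sum = -y + z, which is exactly div F.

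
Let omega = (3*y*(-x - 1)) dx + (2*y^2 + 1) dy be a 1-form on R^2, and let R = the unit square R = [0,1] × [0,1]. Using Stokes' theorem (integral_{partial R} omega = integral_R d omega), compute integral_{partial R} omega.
integral_(partial R) omega = 9/2

Stokes: integral_partial_R omega = integral_R d omega with d omega = (∂Q/∂x - ∂P/∂y) dx ∧ dy.
  ∂Q/∂x = 0
  ∂P/∂y = -3*x - 3
  integrand = ∂Q/∂x - ∂P/∂y = 3*x + 3.
Integrating over R: integral_0^1 integral_0^1 (3*x + 3) dx dy = 9/2.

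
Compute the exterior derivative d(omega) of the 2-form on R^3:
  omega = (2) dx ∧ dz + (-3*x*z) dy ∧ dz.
d(omega) = (-3*z) dx ∧ dy ∧ dz

For a 2-form omega = sum_{i<j} g_{ij} dx_i ∧ dx_j, the exterior derivative is
  d(omega) = sum_{i<j} d(g_{ij}) ∧ dx_i ∧ dx_j = sum_{i<j, k} (∂g_{ij}/∂x_k) dx_k ∧ dx_i ∧ dx_j.
Expand each term, using dx_k ∧ dx_i ∧ dx_j = sgn(permutation) dx_{(a)} ∧ dx_{(b)} ∧ dx_{(c)} with (a < b < c) sorted:
  d(-3*x*z) includes (∂/∂x)(-3*x*z) dx = (-3*z) dx, which multiplied by dy ∧ dz gives (-3*z) dx ∧ dy ∧ dz
Collecting like 3-forms: d(omega) = (-3*z) dx ∧ dy ∧ dz.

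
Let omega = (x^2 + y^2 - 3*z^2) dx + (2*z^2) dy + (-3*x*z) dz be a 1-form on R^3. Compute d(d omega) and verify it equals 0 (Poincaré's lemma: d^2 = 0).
d(d omega) = 0

Step 1: d omega = sum_{i<j} (∂f_j/∂x_i - ∂f_i/∂x_j) dx_i ∧ dx_j:
  coeff of dx ∧ dy: -2*y
  coeff of dx ∧ dz: 3*z
  coeff of dy ∧ dz: -4*z
Step 2: Apply d again to each 2-form coefficient. The only possible 3-form in R^3 is dx ∧ dy ∧ dz, with coefficient
  ∂(coeff of dy∧dz)/∂x - ∂(coeff of dx∧dz)/∂y + ∂(coeff of dx∧dy)/∂z
  = ∂/∂x (-4*z) - ∂/∂y (3*z) + ∂/∂z (-2*y).
Each of these terms simplifies to sums of mixed partials that cancel in pairs. The result is 0 (by equality of mixed partials for smooth functions — Schwarz / Clairaut).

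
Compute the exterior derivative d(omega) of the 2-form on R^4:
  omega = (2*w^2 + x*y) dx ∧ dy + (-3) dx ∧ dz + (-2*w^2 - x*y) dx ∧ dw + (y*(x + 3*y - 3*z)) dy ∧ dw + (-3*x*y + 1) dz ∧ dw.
d(omega) = (4*w + x + y) dx ∧ dy ∧ dw + (-3*x + 3*y) dy ∧ dz ∧ dw + (-3*y) dx ∧ dz ∧ dw

For a 2-form omega = sum_{i<j} g_{ij} dx_i ∧ dx_j, the exterior derivative is
  d(omega) = sum_{i<j} d(g_{ij}) ∧ dx_i ∧ dx_j = sum_{i<j, k} (∂g_{ij}/∂x_k) dx_k ∧ dx_i ∧ dx_j.
Expand each term, using dx_k ∧ dx_i ∧ dx_j = sgn(permutation) dx_{(a)} ∧ dx_{(b)} ∧ dx_{(c)} with (a < b < c) sorted:
  d(2*w^2 + x*y) includes (∂/∂w)(2*w^2 + x*y) dw = (4*w) dw, which multiplied by dx ∧ dy gives (4*w) dx ∧ dy ∧ dw
  d(-2*w^2 - x*y) includes (∂/∂y)(-2*w^2 - x*y) dy = (-x) dy, which multiplied by dx ∧ dw gives (x) dx ∧ dy ∧ dw
  d(y*(x + 3*y - 3*z)) includes (∂/∂x)(y*(x + 3*y - 3*z)) dx = (y) dx, which multiplied by dy ∧ dw gives (y) dx ∧ dy ∧ dw
  d(y*(x + 3*y - 3*z)) includes (∂/∂z)(y*(x + 3*y - 3*z)) dz = (-3*y) dz, which multiplied by dy ∧ dw gives (3*y) dy ∧ dz ∧ dw
  d(-3*x*y + 1) includes (∂/∂x)(-3*x*y + 1) dx = (-3*y) dx, which multiplied by dz ∧ dw gives (-3*y) dx ∧ dz ∧ dw
  d(-3*x*y + 1) includes (∂/∂y)(-3*x*y + 1) dy = (-3*x) dy, which multiplied by dz ∧ dw gives (-3*x) dy ∧ dz ∧ dw
Collecting like 3-forms: d(omega) = (4*w + x + y) dx ∧ dy ∧ dw + (-3*x + 3*y) dy ∧ dz ∧ dw + (-3*y) dx ∧ dz ∧ dw.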